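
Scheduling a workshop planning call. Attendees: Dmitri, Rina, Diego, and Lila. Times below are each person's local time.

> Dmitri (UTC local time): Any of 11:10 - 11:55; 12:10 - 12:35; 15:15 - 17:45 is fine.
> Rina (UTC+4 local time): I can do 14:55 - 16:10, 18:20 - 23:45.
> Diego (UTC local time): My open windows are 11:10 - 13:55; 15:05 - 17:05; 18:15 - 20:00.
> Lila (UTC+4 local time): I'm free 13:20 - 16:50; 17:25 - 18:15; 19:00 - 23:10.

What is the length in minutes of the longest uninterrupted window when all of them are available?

110

Dmitri in UTC: 11:10-11:55, 12:10-12:35, 15:15-17:45.
Rina in UTC: 10:55-12:10, 14:20-19:45 (subtract 4h to convert from UTC+4).
Diego in UTC: 11:10-13:55, 15:05-17:05, 18:15-20:00.
Lila in UTC: 09:20-12:50, 13:25-14:15, 15:00-19:10 (subtract 4h to convert from UTC+4).
Dmitri ∩ Rina: 11:10-11:55, 15:15-17:45.
Dmitri ∩ Rina ∩ Diego: 11:10-11:55, 15:15-17:05.
Dmitri ∩ Rina ∩ Diego ∩ Lila: 11:10-11:55, 15:15-17:05.
Those are the intersection windows.
The longest is 15:15-17:05 at 110 minutes.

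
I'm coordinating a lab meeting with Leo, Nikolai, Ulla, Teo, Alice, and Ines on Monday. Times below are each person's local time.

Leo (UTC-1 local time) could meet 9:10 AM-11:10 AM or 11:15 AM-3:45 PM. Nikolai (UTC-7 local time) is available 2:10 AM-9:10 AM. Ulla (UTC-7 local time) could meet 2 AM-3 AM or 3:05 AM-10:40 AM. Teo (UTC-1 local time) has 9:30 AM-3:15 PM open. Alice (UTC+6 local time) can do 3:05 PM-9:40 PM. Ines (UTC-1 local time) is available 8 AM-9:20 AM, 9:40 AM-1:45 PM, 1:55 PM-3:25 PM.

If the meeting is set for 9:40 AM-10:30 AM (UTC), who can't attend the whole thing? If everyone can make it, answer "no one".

Ines, Leo, Teo, Ulla

Leo in UTC: 10:10-12:10, 12:15-16:45 (add 1h to convert from UTC-1).
Nikolai in UTC: 09:10-16:10 (add 7h to convert from UTC-7).
Ulla in UTC: 09:00-10:00, 10:05-17:40 (add 7h to convert from UTC-7).
Teo in UTC: 10:30-16:15 (add 1h to convert from UTC-1).
Alice in UTC: 09:05-15:40 (subtract 6h to convert from UTC+6).
Ines in UTC: 09:00-10:20, 10:40-14:45, 14:55-16:25 (add 1h to convert from UTC-1).
Leo: not fully free for 09:40-10:30. Nikolai: free for 09:40-10:30. Ulla: not fully free for 09:40-10:30. Teo: not fully free for 09:40-10:30. Alice: free for 09:40-10:30. Ines: not fully free for 09:40-10:30.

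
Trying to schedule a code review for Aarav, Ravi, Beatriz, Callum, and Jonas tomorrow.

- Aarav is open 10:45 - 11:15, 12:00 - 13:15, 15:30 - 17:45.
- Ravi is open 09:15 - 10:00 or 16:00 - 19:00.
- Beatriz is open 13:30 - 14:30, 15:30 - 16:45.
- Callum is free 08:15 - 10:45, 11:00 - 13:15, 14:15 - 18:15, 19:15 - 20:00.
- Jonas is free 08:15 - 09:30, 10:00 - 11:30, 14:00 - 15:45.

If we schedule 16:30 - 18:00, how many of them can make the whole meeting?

2

Ravi and Callum can make the full 16:30-18:00 slot — that's 2.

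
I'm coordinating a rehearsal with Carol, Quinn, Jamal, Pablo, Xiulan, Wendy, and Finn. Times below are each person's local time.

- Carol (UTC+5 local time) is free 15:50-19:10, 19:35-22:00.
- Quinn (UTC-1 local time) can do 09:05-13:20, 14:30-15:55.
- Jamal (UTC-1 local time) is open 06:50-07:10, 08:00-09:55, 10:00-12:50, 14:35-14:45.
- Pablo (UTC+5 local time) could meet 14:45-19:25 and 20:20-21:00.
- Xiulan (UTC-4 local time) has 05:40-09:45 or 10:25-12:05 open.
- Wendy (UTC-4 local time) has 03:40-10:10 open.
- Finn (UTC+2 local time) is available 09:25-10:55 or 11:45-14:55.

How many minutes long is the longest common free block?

Carol in UTC: 10:50-14:10, 14:35-17:00 (subtract 5h to convert from UTC+5).
Quinn in UTC: 10:05-14:20, 15:30-16:55 (add 1h to convert from UTC-1).
Jamal in UTC: 07:50-08:10, 09:00-10:55, 11:00-13:50, 15:35-15:45 (add 1h to convert from UTC-1).
Pablo in UTC: 09:45-14:25, 15:20-16:00 (subtract 5h to convert from UTC+5).
Xiulan in UTC: 09:40-13:45, 14:25-16:05 (add 4h to convert from UTC-4).
Wendy in UTC: 07:40-14:10 (add 4h to convert from UTC-4).
Finn in UTC: 07:25-08:55, 09:45-12:55 (subtract 2h to convert from UTC+2).
Carol ∩ Quinn: 10:50-14:10, 15:30-16:55.
Carol ∩ Quinn ∩ Jamal: 10:50-10:55, 11:00-13:50, 15:35-15:45.
Carol ∩ Quinn ∩ Jamal ∩ Pablo: 10:50-10:55, 11:00-13:50, 15:35-15:45.
Carol ∩ Quinn ∩ Jamal ∩ Pablo ∩ Xiulan: 10:50-10:55, 11:00-13:45, 15:35-15:45.
Carol ∩ Quinn ∩ Jamal ∩ Pablo ∩ Xiulan ∩ Wendy: 10:50-10:55, 11:00-13:45.
Carol ∩ Quinn ∩ Jamal ∩ Pablo ∩ Xiulan ∩ Wendy ∩ Finn: 10:50-10:55, 11:00-12:55.
So the common availability across everyone is 10:50-10:55, 11:00-12:55.
The longest is 11:00-12:55 at 115 minutes.

115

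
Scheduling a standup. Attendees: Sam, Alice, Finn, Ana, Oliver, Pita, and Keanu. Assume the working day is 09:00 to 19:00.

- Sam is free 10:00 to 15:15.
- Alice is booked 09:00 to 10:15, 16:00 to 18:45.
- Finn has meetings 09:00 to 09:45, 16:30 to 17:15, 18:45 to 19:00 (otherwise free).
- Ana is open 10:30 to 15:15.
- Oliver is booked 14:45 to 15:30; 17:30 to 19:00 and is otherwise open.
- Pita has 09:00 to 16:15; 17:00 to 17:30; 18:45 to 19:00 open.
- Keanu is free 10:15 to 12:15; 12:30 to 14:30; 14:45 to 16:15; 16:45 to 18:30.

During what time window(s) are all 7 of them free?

10:30-12:15, 12:30-14:30

Sam free: 10:00-15:15.
Alice free: 10:15-16:00, 18:45-19:00 (invert busy blocks within the working day).
Finn free: 09:45-16:30, 17:15-18:45 (invert busy blocks within the working day).
Ana free: 10:30-15:15.
Oliver free: 09:00-14:45, 15:30-17:30 (invert busy blocks within the working day).
Pita free: 09:00-16:15, 17:00-17:30, 18:45-19:00.
Keanu free: 10:15-12:15, 12:30-14:30, 14:45-16:15, 16:45-18:30.
Sam ∩ Alice: 10:15-15:15.
Sam ∩ Alice ∩ Finn: 10:15-15:15.
Sam ∩ Alice ∩ Finn ∩ Ana: 10:30-15:15.
Sam ∩ Alice ∩ Finn ∩ Ana ∩ Oliver: 10:30-14:45.
Sam ∩ Alice ∩ Finn ∩ Ana ∩ Oliver ∩ Pita: 10:30-14:45.
Sam ∩ Alice ∩ Finn ∩ Ana ∩ Oliver ∩ Pita ∩ Keanu: 10:30-12:15, 12:30-14:30.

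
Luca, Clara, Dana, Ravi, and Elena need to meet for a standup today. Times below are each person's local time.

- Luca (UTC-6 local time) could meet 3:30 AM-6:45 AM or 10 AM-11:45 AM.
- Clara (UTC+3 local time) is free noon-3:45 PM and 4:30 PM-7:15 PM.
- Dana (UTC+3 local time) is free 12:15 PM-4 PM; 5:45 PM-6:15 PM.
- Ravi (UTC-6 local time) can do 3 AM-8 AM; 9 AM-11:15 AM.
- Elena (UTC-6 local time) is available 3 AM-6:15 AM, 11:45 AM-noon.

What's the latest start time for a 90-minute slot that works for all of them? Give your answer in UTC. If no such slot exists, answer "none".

Luca in UTC: 09:30-12:45, 16:00-17:45 (add 6h to convert from UTC-6).
Clara in UTC: 09:00-12:45, 13:30-16:15 (subtract 3h to convert from UTC+3).
Dana in UTC: 09:15-13:00, 14:45-15:15 (subtract 3h to convert from UTC+3).
Ravi in UTC: 09:00-14:00, 15:00-17:15 (add 6h to convert from UTC-6).
Elena in UTC: 09:00-12:15, 17:45-18:00 (add 6h to convert from UTC-6).
Luca ∩ Clara: 09:30-12:45, 16:00-16:15.
Luca ∩ Clara ∩ Dana: 09:30-12:45.
Luca ∩ Clara ∩ Dana ∩ Ravi: 09:30-12:45.
Luca ∩ Clara ∩ Dana ∩ Ravi ∩ Elena: 09:30-12:15.
So the common availability across everyone is 09:30-12:15.
The last common window of at least 90 minutes is 09:30-12:15; a 90-minute meeting can start as late as 10:45 and still end by 12:15.

10:45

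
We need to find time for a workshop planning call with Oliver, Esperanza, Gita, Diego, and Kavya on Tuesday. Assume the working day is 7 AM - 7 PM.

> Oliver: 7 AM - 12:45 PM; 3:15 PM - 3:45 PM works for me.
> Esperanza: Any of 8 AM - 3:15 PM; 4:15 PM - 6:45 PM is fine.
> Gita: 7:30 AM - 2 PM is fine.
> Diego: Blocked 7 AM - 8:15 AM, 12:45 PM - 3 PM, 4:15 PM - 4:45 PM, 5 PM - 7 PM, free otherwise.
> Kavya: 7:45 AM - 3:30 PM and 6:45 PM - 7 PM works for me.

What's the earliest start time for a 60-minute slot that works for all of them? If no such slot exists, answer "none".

08:15

Oliver free: 07:00-12:45, 15:15-15:45.
Esperanza free: 08:00-15:15, 16:15-18:45.
Gita free: 07:30-14:00.
Diego free: 08:15-12:45, 15:00-16:15, 16:45-17:00 (invert busy blocks within the working day).
Kavya free: 07:45-15:30, 18:45-19:00.
Oliver ∩ Esperanza: 08:00-12:45.
Oliver ∩ Esperanza ∩ Gita: 08:00-12:45.
Oliver ∩ Esperanza ∩ Gita ∩ Diego: 08:15-12:45.
Oliver ∩ Esperanza ∩ Gita ∩ Diego ∩ Kavya: 08:15-12:45.
Those are the intersection windows.
The first common window of at least 60 minutes is 08:15-12:45, so the earliest start is 08:15.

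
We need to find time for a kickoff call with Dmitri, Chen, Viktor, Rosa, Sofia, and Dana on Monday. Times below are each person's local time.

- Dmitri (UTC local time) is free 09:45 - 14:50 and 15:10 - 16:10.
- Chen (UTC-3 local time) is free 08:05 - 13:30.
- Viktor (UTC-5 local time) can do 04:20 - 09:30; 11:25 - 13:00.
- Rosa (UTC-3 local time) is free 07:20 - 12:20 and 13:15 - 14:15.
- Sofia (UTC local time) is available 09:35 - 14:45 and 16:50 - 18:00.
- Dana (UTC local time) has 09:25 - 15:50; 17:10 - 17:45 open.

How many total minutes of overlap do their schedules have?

Dmitri in UTC: 09:45-14:50, 15:10-16:10.
Chen in UTC: 11:05-16:30 (add 3h to convert from UTC-3).
Viktor in UTC: 09:20-14:30, 16:25-18:00 (add 5h to convert from UTC-5).
Rosa in UTC: 10:20-15:20, 16:15-17:15 (add 3h to convert from UTC-3).
Sofia in UTC: 09:35-14:45, 16:50-18:00.
Dana in UTC: 09:25-15:50, 17:10-17:45.
Dmitri ∩ Chen: 11:05-14:50, 15:10-16:10.
Dmitri ∩ Chen ∩ Viktor: 11:05-14:30.
Dmitri ∩ Chen ∩ Viktor ∩ Rosa: 11:05-14:30.
Dmitri ∩ Chen ∩ Viktor ∩ Rosa ∩ Sofia: 11:05-14:30.
Dmitri ∩ Chen ∩ Viktor ∩ Rosa ∩ Sofia ∩ Dana: 11:05-14:30.
That's a single block of 205 minutes.

205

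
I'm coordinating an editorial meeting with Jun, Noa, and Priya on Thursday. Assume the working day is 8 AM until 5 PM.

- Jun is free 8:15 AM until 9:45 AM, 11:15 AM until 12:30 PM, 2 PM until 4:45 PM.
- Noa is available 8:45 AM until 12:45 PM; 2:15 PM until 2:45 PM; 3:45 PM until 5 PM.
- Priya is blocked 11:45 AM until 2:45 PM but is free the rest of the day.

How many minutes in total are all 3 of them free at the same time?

150

Jun free: 08:15-09:45, 11:15-12:30, 14:00-16:45.
Noa free: 08:45-12:45, 14:15-14:45, 15:45-17:00.
Priya free: 08:00-11:45, 14:45-17:00 (invert busy blocks within the working day).
Jun ∩ Noa: 08:45-09:45, 11:15-12:30, 14:15-14:45, 15:45-16:45.
Jun ∩ Noa ∩ Priya: 08:45-09:45, 11:15-11:45, 15:45-16:45.
Summing the common windows: 60 + 30 + 60 = 150 minutes.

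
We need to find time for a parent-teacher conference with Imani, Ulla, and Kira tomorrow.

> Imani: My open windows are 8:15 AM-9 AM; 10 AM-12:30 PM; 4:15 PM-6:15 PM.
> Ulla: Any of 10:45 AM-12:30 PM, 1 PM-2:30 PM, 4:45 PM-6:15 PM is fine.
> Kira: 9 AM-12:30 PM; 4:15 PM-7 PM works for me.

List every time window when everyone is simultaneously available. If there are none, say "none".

Imani ∩ Ulla: 10:45-12:30, 16:45-18:15.
Imani ∩ Ulla ∩ Kira: 10:45-12:30, 16:45-18:15.
Those are the intersection windows.

10:45-12:30, 16:45-18:15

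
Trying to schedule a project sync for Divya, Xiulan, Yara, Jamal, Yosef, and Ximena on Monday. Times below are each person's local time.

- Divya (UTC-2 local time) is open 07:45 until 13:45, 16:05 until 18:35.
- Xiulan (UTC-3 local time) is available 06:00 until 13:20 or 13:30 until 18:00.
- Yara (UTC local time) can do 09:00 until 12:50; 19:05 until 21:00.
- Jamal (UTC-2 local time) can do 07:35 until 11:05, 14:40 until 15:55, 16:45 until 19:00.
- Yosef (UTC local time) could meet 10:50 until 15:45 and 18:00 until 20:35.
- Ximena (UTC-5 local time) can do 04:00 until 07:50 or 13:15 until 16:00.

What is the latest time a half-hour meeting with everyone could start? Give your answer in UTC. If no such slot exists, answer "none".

20:05

Divya in UTC: 09:45-15:45, 18:05-20:35 (add 2h to convert from UTC-2).
Xiulan in UTC: 09:00-16:20, 16:30-21:00 (add 3h to convert from UTC-3).
Yara in UTC: 09:00-12:50, 19:05-21:00.
Jamal in UTC: 09:35-13:05, 16:40-17:55, 18:45-21:00 (add 2h to convert from UTC-2).
Yosef in UTC: 10:50-15:45, 18:00-20:35.
Ximena in UTC: 09:00-12:50, 18:15-21:00 (add 5h to convert from UTC-5).
Divya ∩ Xiulan: 09:45-15:45, 18:05-20:35.
Divya ∩ Xiulan ∩ Yara: 09:45-12:50, 19:05-20:35.
Divya ∩ Xiulan ∩ Yara ∩ Jamal: 09:45-12:50, 19:05-20:35.
Divya ∩ Xiulan ∩ Yara ∩ Jamal ∩ Yosef: 10:50-12:50, 19:05-20:35.
Divya ∩ Xiulan ∩ Yara ∩ Jamal ∩ Yosef ∩ Ximena: 10:50-12:50, 19:05-20:35.
Those are the intersection windows.
The last common window of at least 30 minutes is 19:05-20:35; a 30-minute meeting can start as late as 20:05 and still end by 20:35.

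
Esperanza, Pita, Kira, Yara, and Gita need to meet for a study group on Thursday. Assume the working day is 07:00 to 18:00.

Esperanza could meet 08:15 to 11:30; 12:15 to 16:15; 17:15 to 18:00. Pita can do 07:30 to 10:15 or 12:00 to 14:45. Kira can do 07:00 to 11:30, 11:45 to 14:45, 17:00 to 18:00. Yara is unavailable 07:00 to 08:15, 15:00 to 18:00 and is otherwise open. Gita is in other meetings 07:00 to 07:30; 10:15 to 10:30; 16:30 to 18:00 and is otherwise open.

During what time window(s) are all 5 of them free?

Esperanza free: 08:15-11:30, 12:15-16:15, 17:15-18:00.
Pita free: 07:30-10:15, 12:00-14:45.
Kira free: 07:00-11:30, 11:45-14:45, 17:00-18:00.
Yara free: 08:15-15:00 (invert busy blocks within the working day).
Gita free: 07:30-10:15, 10:30-16:30 (invert busy blocks within the working day).
Esperanza ∩ Pita: 08:15-10:15, 12:15-14:45.
Esperanza ∩ Pita ∩ Kira: 08:15-10:15, 12:15-14:45.
Esperanza ∩ Pita ∩ Kira ∩ Yara: 08:15-10:15, 12:15-14:45.
Esperanza ∩ Pita ∩ Kira ∩ Yara ∩ Gita: 08:15-10:15, 12:15-14:45.
Those are the intersection windows.

08:15-10:15, 12:15-14:45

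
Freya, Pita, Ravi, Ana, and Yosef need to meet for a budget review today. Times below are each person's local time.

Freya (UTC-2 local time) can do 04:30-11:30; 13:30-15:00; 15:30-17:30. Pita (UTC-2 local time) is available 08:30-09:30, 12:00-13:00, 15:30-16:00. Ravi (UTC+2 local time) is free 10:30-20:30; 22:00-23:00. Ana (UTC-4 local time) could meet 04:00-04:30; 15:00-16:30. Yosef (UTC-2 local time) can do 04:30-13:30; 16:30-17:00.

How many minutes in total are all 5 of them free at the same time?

Freya in UTC: 06:30-13:30, 15:30-17:00, 17:30-19:30 (add 2h to convert from UTC-2).
Pita in UTC: 10:30-11:30, 14:00-15:00, 17:30-18:00 (add 2h to convert from UTC-2).
Ravi in UTC: 08:30-18:30, 20:00-21:00 (subtract 2h to convert from UTC+2).
Ana in UTC: 08:00-08:30, 19:00-20:30 (add 4h to convert from UTC-4).
Yosef in UTC: 06:30-15:30, 18:30-19:00 (add 2h to convert from UTC-2).
Freya ∩ Pita: 10:30-11:30, 17:30-18:00.
Freya ∩ Pita ∩ Ravi: 10:30-11:30, 17:30-18:00.
Freya ∩ Pita ∩ Ravi ∩ Ana: ∅.
Freya ∩ Pita ∩ Ravi ∩ Ana ∩ Yosef: ∅.
There is no time when everyone is free.
There is no common window, so the total is 0 minutes.

0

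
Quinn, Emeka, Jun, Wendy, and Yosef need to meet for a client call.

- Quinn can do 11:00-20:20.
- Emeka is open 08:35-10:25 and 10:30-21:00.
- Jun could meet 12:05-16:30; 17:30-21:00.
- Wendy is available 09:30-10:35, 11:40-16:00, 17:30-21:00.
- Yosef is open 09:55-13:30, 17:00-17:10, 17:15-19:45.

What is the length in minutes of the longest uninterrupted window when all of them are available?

135

Quinn ∩ Emeka: 11:00-20:20.
Quinn ∩ Emeka ∩ Jun: 12:05-16:30, 17:30-20:20.
Quinn ∩ Emeka ∩ Jun ∩ Wendy: 12:05-16:00, 17:30-20:20.
Quinn ∩ Emeka ∩ Jun ∩ Wendy ∩ Yosef: 12:05-13:30, 17:30-19:45.
The longest is 17:30-19:45 at 135 minutes.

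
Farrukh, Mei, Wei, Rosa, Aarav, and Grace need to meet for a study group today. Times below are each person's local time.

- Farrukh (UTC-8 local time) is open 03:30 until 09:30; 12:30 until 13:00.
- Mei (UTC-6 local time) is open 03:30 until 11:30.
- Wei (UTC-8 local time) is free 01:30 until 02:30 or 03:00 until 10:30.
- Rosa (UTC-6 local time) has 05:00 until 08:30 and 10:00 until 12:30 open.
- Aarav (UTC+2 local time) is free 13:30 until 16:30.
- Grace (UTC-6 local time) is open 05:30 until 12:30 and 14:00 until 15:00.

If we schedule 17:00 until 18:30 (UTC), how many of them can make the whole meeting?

3

Farrukh in UTC: 11:30-17:30, 20:30-21:00 (add 8h to convert from UTC-8).
Mei in UTC: 09:30-17:30 (add 6h to convert from UTC-6).
Wei in UTC: 09:30-10:30, 11:00-18:30 (add 8h to convert from UTC-8).
Rosa in UTC: 11:00-14:30, 16:00-18:30 (add 6h to convert from UTC-6).
Aarav in UTC: 11:30-14:30 (subtract 2h to convert from UTC+2).
Grace in UTC: 11:30-18:30, 20:00-21:00 (add 6h to convert from UTC-6).
Wei, Rosa, and Grace can make the full 17:00-18:30 slot — that's 3.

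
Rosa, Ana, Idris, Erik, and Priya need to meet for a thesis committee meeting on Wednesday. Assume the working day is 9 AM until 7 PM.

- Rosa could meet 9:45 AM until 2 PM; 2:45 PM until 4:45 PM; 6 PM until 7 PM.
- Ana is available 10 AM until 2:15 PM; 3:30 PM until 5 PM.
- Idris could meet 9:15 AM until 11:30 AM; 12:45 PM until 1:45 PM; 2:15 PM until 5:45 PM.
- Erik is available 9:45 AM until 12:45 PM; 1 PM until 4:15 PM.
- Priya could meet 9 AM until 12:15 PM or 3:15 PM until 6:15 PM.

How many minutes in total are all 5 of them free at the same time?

Rosa ∩ Ana: 10:00-14:00, 15:30-16:45.
Rosa ∩ Ana ∩ Idris: 10:00-11:30, 12:45-13:45, 15:30-16:45.
Rosa ∩ Ana ∩ Idris ∩ Erik: 10:00-11:30, 13:00-13:45, 15:30-16:15.
Rosa ∩ Ana ∩ Idris ∩ Erik ∩ Priya: 10:00-11:30, 15:30-16:15.
Summing the common windows: 90 + 45 = 135 minutes.

135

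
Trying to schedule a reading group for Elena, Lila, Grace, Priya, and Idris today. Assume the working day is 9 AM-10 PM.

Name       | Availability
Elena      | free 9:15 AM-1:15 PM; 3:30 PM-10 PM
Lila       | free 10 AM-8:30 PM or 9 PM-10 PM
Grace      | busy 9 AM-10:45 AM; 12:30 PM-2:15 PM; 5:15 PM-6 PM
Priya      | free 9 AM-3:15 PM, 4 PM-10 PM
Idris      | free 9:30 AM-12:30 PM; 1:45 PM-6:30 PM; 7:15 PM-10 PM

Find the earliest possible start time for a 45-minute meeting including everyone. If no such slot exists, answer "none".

10:45

Elena free: 09:15-13:15, 15:30-22:00.
Lila free: 10:00-20:30, 21:00-22:00.
Grace free: 10:45-12:30, 14:15-17:15, 18:00-22:00 (invert busy blocks within the working day).
Priya free: 09:00-15:15, 16:00-22:00.
Idris free: 09:30-12:30, 13:45-18:30, 19:15-22:00.
Elena ∩ Lila: 10:00-13:15, 15:30-20:30, 21:00-22:00.
Elena ∩ Lila ∩ Grace: 10:45-12:30, 15:30-17:15, 18:00-20:30, 21:00-22:00.
Elena ∩ Lila ∩ Grace ∩ Priya: 10:45-12:30, 16:00-17:15, 18:00-20:30, 21:00-22:00.
Elena ∩ Lila ∩ Grace ∩ Priya ∩ Idris: 10:45-12:30, 16:00-17:15, 18:00-18:30, 19:15-20:30, 21:00-22:00.
The first common window of at least 45 minutes is 10:45-12:30, so the earliest start is 10:45.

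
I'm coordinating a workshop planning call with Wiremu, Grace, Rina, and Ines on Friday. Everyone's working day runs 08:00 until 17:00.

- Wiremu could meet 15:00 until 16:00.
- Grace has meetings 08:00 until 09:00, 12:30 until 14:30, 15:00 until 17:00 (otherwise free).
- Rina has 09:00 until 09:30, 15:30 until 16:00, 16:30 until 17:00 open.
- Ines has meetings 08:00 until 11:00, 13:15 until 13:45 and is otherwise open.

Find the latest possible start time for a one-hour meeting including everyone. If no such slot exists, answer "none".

Wiremu free: 15:00-16:00.
Grace free: 09:00-12:30, 14:30-15:00 (invert busy blocks within the working day).
Rina free: 09:00-09:30, 15:30-16:00, 16:30-17:00.
Ines free: 11:00-13:15, 13:45-17:00 (invert busy blocks within the working day).
Wiremu ∩ Grace: ∅.
Wiremu ∩ Grace ∩ Rina: ∅.
Wiremu ∩ Grace ∩ Rina ∩ Ines: ∅.
There is no time when everyone is free.
No common window is at least 60 minutes long.

none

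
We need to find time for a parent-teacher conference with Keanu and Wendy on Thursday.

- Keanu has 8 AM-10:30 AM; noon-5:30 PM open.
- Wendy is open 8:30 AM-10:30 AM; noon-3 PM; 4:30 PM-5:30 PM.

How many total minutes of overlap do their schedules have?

360

Keanu ∩ Wendy: 08:30-10:30, 12:00-15:00, 16:30-17:30.
Those are the intersection windows.
Summing the common windows: 120 + 180 + 60 = 360 minutes.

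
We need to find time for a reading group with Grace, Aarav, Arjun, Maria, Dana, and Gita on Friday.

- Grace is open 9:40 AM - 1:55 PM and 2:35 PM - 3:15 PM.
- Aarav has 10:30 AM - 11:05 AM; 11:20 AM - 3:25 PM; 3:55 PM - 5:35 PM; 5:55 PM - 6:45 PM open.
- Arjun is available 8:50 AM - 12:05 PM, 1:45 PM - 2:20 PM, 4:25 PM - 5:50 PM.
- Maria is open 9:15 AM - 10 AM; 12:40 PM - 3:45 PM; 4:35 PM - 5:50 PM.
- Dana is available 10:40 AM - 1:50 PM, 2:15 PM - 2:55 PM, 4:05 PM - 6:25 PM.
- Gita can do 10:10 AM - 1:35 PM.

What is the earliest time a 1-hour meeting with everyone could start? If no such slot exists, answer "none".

none

Grace ∩ Aarav: 10:30-11:05, 11:20-13:55, 14:35-15:15.
Grace ∩ Aarav ∩ Arjun: 10:30-11:05, 11:20-12:05, 13:45-13:55.
Grace ∩ Aarav ∩ Arjun ∩ Maria: 13:45-13:55.
Grace ∩ Aarav ∩ Arjun ∩ Maria ∩ Dana: 13:45-13:50.
Grace ∩ Aarav ∩ Arjun ∩ Maria ∩ Dana ∩ Gita: ∅.
There is no time when everyone is free.
No common window is at least 60 minutes long.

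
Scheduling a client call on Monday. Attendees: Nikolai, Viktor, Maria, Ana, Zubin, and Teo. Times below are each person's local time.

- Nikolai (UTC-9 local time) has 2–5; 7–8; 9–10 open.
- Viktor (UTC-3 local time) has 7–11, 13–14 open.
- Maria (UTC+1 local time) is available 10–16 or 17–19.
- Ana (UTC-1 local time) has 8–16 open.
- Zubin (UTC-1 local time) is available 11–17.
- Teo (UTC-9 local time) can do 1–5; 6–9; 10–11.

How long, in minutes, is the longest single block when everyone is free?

120

Nikolai in UTC: 11:00-14:00, 16:00-17:00, 18:00-19:00 (add 9h to convert from UTC-9).
Viktor in UTC: 10:00-14:00, 16:00-17:00 (add 3h to convert from UTC-3).
Maria in UTC: 09:00-15:00, 16:00-18:00 (subtract 1h to convert from UTC+1).
Ana in UTC: 09:00-17:00 (add 1h to convert from UTC-1).
Zubin in UTC: 12:00-18:00 (add 1h to convert from UTC-1).
Teo in UTC: 10:00-14:00, 15:00-18:00, 19:00-20:00 (add 9h to convert from UTC-9).
Nikolai ∩ Viktor: 11:00-14:00, 16:00-17:00.
Nikolai ∩ Viktor ∩ Maria: 11:00-14:00, 16:00-17:00.
Nikolai ∩ Viktor ∩ Maria ∩ Ana: 11:00-14:00, 16:00-17:00.
Nikolai ∩ Viktor ∩ Maria ∩ Ana ∩ Zubin: 12:00-14:00, 16:00-17:00.
Nikolai ∩ Viktor ∩ Maria ∩ Ana ∩ Zubin ∩ Teo: 12:00-14:00, 16:00-17:00.
The longest is 12:00-14:00 at 120 minutes.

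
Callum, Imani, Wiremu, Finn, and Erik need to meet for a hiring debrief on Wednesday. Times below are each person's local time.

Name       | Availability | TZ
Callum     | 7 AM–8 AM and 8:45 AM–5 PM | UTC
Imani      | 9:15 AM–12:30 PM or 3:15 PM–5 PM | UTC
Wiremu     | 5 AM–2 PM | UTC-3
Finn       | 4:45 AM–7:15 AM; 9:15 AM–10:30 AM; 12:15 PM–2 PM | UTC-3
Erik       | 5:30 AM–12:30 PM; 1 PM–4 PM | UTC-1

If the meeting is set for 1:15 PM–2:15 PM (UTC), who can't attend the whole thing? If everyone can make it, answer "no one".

Callum in UTC: 07:00-08:00, 08:45-17:00.
Imani in UTC: 09:15-12:30, 15:15-17:00.
Wiremu in UTC: 08:00-17:00 (add 3h to convert from UTC-3).
Finn in UTC: 07:45-10:15, 12:15-13:30, 15:15-17:00 (add 3h to convert from UTC-3).
Erik in UTC: 06:30-13:30, 14:00-17:00 (add 1h to convert from UTC-1).
Callum: free for 13:15-14:15. Imani: not fully free for 13:15-14:15. Wiremu: free for 13:15-14:15. Finn: not fully free for 13:15-14:15. Erik: not fully free for 13:15-14:15.

Erik, Finn, Imani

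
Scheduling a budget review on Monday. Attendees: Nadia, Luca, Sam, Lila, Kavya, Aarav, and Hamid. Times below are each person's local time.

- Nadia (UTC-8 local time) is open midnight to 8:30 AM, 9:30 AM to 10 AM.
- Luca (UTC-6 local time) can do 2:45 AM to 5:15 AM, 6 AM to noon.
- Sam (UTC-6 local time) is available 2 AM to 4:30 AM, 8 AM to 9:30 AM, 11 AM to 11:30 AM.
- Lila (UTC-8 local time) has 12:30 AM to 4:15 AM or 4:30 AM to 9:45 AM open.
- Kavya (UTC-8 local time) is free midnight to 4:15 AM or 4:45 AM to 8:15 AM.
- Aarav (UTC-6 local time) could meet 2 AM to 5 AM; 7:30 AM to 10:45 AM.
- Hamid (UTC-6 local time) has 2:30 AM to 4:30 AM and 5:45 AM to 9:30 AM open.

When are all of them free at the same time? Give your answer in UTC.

08:45-10:30, 14:00-15:30

Nadia in UTC: 08:00-16:30, 17:30-18:00 (add 8h to convert from UTC-8).
Luca in UTC: 08:45-11:15, 12:00-18:00 (add 6h to convert from UTC-6).
Sam in UTC: 08:00-10:30, 14:00-15:30, 17:00-17:30 (add 6h to convert from UTC-6).
Lila in UTC: 08:30-12:15, 12:30-17:45 (add 8h to convert from UTC-8).
Kavya in UTC: 08:00-12:15, 12:45-16:15 (add 8h to convert from UTC-8).
Aarav in UTC: 08:00-11:00, 13:30-16:45 (add 6h to convert from UTC-6).
Hamid in UTC: 08:30-10:30, 11:45-15:30 (add 6h to convert from UTC-6).
Nadia ∩ Luca: 08:45-11:15, 12:00-16:30, 17:30-18:00.
Nadia ∩ Luca ∩ Sam: 08:45-10:30, 14:00-15:30.
Nadia ∩ Luca ∩ Sam ∩ Lila: 08:45-10:30, 14:00-15:30.
Nadia ∩ Luca ∩ Sam ∩ Lila ∩ Kavya: 08:45-10:30, 14:00-15:30.
Nadia ∩ Luca ∩ Sam ∩ Lila ∩ Kavya ∩ Aarav: 08:45-10:30, 14:00-15:30.
Nadia ∩ Luca ∩ Sam ∩ Lila ∩ Kavya ∩ Aarav ∩ Hamid: 08:45-10:30, 14:00-15:30.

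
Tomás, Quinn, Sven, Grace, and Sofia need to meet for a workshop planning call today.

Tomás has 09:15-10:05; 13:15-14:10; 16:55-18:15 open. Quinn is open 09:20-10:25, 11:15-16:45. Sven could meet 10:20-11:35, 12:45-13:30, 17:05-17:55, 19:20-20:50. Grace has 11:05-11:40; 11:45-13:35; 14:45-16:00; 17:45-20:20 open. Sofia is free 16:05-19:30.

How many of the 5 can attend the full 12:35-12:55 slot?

Quinn and Grace can make the full 12:35-12:55 slot — that's 2.

2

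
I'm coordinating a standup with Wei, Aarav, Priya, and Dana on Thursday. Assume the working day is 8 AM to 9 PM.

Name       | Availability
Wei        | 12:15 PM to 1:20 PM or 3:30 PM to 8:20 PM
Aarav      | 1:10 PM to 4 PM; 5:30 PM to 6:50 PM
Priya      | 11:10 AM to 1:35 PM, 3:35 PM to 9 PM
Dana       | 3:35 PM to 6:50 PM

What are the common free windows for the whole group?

Wei ∩ Aarav: 13:10-13:20, 15:30-16:00, 17:30-18:50.
Wei ∩ Aarav ∩ Priya: 13:10-13:20, 15:35-16:00, 17:30-18:50.
Wei ∩ Aarav ∩ Priya ∩ Dana: 15:35-16:00, 17:30-18:50.

15:35-16:00, 17:30-18:50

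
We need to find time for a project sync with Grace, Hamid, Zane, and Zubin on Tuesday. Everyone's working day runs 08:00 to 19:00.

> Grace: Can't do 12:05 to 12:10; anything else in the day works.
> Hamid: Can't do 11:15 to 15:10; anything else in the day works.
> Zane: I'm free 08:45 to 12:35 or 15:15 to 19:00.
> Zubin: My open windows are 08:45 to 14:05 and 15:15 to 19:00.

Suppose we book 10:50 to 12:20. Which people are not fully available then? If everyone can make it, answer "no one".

Grace, Hamid

Grace free: 08:00-12:05, 12:10-19:00 (invert busy blocks within the working day).
Hamid free: 08:00-11:15, 15:10-19:00 (invert busy blocks within the working day).
Zane free: 08:45-12:35, 15:15-19:00.
Zubin free: 08:45-14:05, 15:15-19:00.
Grace: not fully free for 10:50-12:20. Hamid: not fully free for 10:50-12:20. Zane: free for 10:50-12:20. Zubin: free for 10:50-12:20.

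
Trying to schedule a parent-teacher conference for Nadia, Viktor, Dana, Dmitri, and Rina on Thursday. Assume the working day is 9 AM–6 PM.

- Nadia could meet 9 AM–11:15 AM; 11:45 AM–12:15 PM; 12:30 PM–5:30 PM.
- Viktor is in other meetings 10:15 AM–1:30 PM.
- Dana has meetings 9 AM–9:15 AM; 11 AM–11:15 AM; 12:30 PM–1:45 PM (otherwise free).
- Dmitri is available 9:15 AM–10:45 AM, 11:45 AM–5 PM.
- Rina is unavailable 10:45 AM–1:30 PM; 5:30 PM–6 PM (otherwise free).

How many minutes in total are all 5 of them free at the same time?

Nadia free: 09:00-11:15, 11:45-12:15, 12:30-17:30.
Viktor free: 09:00-10:15, 13:30-18:00 (invert busy blocks within the working day).
Dana free: 09:15-11:00, 11:15-12:30, 13:45-18:00 (invert busy blocks within the working day).
Dmitri free: 09:15-10:45, 11:45-17:00.
Rina free: 09:00-10:45, 13:30-17:30 (invert busy blocks within the working day).
Nadia ∩ Viktor: 09:00-10:15, 13:30-17:30.
Nadia ∩ Viktor ∩ Dana: 09:15-10:15, 13:45-17:30.
Nadia ∩ Viktor ∩ Dana ∩ Dmitri: 09:15-10:15, 13:45-17:00.
Nadia ∩ Viktor ∩ Dana ∩ Dmitri ∩ Rina: 09:15-10:15, 13:45-17:00.
Those are the intersection windows.
Summing the common windows: 60 + 195 = 255 minutes.

255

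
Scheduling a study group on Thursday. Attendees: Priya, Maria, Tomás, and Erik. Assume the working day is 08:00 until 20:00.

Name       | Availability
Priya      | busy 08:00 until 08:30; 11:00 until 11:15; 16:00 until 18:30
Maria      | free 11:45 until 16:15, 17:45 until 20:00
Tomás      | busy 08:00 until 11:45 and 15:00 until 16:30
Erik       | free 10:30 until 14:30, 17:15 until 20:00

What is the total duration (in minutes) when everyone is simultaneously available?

Priya free: 08:30-11:00, 11:15-16:00, 18:30-20:00 (invert busy blocks within the working day).
Maria free: 11:45-16:15, 17:45-20:00.
Tomás free: 11:45-15:00, 16:30-20:00 (invert busy blocks within the working day).
Erik free: 10:30-14:30, 17:15-20:00.
Priya ∩ Maria: 11:45-16:00, 18:30-20:00.
Priya ∩ Maria ∩ Tomás: 11:45-15:00, 18:30-20:00.
Priya ∩ Maria ∩ Tomás ∩ Erik: 11:45-14:30, 18:30-20:00.
Summing the common windows: 165 + 90 = 255 minutes.

255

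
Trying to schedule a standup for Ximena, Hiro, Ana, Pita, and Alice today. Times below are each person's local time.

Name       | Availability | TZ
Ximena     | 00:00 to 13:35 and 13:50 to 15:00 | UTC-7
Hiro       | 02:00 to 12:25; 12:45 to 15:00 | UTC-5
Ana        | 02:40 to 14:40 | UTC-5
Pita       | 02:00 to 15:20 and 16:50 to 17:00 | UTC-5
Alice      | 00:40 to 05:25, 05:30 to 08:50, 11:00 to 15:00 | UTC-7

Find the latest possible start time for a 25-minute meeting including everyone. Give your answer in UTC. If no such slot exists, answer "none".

Ximena in UTC: 07:00-20:35, 20:50-22:00 (add 7h to convert from UTC-7).
Hiro in UTC: 07:00-17:25, 17:45-20:00 (add 5h to convert from UTC-5).
Ana in UTC: 07:40-19:40 (add 5h to convert from UTC-5).
Pita in UTC: 07:00-20:20, 21:50-22:00 (add 5h to convert from UTC-5).
Alice in UTC: 07:40-12:25, 12:30-15:50, 18:00-22:00 (add 7h to convert from UTC-7).
Ximena ∩ Hiro: 07:00-17:25, 17:45-20:00.
Ximena ∩ Hiro ∩ Ana: 07:40-17:25, 17:45-19:40.
Ximena ∩ Hiro ∩ Ana ∩ Pita: 07:40-17:25, 17:45-19:40.
Ximena ∩ Hiro ∩ Ana ∩ Pita ∩ Alice: 07:40-12:25, 12:30-15:50, 18:00-19:40.
The last common window of at least 25 minutes is 18:00-19:40; a 25-minute meeting can start as late as 19:15 and still end by 19:40.

19:15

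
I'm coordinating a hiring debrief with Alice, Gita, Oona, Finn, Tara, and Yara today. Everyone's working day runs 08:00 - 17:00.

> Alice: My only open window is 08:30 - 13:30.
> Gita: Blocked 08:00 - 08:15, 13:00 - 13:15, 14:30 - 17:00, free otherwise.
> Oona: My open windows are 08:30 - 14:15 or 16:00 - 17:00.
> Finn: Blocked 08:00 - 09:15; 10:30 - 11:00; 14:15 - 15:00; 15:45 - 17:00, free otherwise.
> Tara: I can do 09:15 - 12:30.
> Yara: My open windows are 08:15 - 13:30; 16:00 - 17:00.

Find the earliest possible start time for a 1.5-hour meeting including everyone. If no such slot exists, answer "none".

Alice free: 08:30-13:30.
Gita free: 08:15-13:00, 13:15-14:30 (invert busy blocks within the working day).
Oona free: 08:30-14:15, 16:00-17:00.
Finn free: 09:15-10:30, 11:00-14:15, 15:00-15:45 (invert busy blocks within the working day).
Tara free: 09:15-12:30.
Yara free: 08:15-13:30, 16:00-17:00.
Alice ∩ Gita: 08:30-13:00, 13:15-13:30.
Alice ∩ Gita ∩ Oona: 08:30-13:00, 13:15-13:30.
Alice ∩ Gita ∩ Oona ∩ Finn: 09:15-10:30, 11:00-13:00, 13:15-13:30.
Alice ∩ Gita ∩ Oona ∩ Finn ∩ Tara: 09:15-10:30, 11:00-12:30.
Alice ∩ Gita ∩ Oona ∩ Finn ∩ Tara ∩ Yara: 09:15-10:30, 11:00-12:30.
The first common window of at least 90 minutes is 11:00-12:30, so the earliest start is 11:00.

11:00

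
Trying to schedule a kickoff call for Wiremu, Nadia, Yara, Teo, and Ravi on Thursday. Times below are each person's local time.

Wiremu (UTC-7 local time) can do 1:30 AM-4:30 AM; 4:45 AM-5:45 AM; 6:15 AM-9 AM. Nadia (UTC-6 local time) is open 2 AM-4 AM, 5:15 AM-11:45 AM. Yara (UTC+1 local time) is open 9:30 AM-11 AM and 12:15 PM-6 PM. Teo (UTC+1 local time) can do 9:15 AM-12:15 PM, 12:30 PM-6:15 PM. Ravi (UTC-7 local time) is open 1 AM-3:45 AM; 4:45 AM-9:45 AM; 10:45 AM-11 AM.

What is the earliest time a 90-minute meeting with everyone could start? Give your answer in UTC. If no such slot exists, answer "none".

08:30

Wiremu in UTC: 08:30-11:30, 11:45-12:45, 13:15-16:00 (add 7h to convert from UTC-7).
Nadia in UTC: 08:00-10:00, 11:15-17:45 (add 6h to convert from UTC-6).
Yara in UTC: 08:30-10:00, 11:15-17:00 (subtract 1h to convert from UTC+1).
Teo in UTC: 08:15-11:15, 11:30-17:15 (subtract 1h to convert from UTC+1).
Ravi in UTC: 08:00-10:45, 11:45-16:45, 17:45-18:00 (add 7h to convert from UTC-7).
Wiremu ∩ Nadia: 08:30-10:00, 11:15-11:30, 11:45-12:45, 13:15-16:00.
Wiremu ∩ Nadia ∩ Yara: 08:30-10:00, 11:15-11:30, 11:45-12:45, 13:15-16:00.
Wiremu ∩ Nadia ∩ Yara ∩ Teo: 08:30-10:00, 11:45-12:45, 13:15-16:00.
Wiremu ∩ Nadia ∩ Yara ∩ Teo ∩ Ravi: 08:30-10:00, 11:45-12:45, 13:15-16:00.
Those are the intersection windows.
The first common window of at least 90 minutes is 08:30-10:00, so the earliest start is 08:30.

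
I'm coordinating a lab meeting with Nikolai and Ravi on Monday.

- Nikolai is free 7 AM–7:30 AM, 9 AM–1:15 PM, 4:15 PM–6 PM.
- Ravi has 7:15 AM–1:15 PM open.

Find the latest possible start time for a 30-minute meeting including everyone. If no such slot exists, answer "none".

Nikolai ∩ Ravi: 07:15-07:30, 09:00-13:15.
So the common availability across everyone is 07:15-07:30, 09:00-13:15.
The last common window of at least 30 minutes is 09:00-13:15; a 30-minute meeting can start as late as 12:45 and still end by 13:15.

12:45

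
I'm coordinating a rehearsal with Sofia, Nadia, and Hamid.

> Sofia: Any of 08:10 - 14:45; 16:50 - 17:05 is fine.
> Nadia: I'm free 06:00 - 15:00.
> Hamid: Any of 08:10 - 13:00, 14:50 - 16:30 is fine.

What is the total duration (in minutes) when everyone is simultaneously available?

Sofia ∩ Nadia: 08:10-14:45.
Sofia ∩ Nadia ∩ Hamid: 08:10-13:00.
That's a single block of 290 minutes.

290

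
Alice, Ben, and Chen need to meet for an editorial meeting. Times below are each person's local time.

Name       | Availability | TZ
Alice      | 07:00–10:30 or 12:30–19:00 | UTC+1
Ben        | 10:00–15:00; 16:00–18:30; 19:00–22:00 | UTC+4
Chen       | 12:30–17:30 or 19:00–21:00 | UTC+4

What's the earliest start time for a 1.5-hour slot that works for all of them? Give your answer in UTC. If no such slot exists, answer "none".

Alice in UTC: 06:00-09:30, 11:30-18:00 (subtract 1h to convert from UTC+1).
Ben in UTC: 06:00-11:00, 12:00-14:30, 15:00-18:00 (subtract 4h to convert from UTC+4).
Chen in UTC: 08:30-13:30, 15:00-17:00 (subtract 4h to convert from UTC+4).
Alice ∩ Ben: 06:00-09:30, 12:00-14:30, 15:00-18:00.
Alice ∩ Ben ∩ Chen: 08:30-09:30, 12:00-13:30, 15:00-17:00.
The first common window of at least 90 minutes is 12:00-13:30, so the earliest start is 12:00.

12:00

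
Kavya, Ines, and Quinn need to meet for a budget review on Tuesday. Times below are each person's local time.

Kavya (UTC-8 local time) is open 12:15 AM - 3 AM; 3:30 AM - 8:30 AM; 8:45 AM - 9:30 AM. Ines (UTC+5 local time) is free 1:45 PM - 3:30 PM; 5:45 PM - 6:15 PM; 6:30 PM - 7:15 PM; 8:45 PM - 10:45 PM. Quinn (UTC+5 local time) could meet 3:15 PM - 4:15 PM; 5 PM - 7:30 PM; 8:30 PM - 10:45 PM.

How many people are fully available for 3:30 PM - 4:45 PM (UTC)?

Kavya in UTC: 08:15-11:00, 11:30-16:30, 16:45-17:30 (add 8h to convert from UTC-8).
Ines in UTC: 08:45-10:30, 12:45-13:15, 13:30-14:15, 15:45-17:45 (subtract 5h to convert from UTC+5).
Quinn in UTC: 10:15-11:15, 12:00-14:30, 15:30-17:45 (subtract 5h to convert from UTC+5).
Quinn can make the full 15:30-16:45 slot — that's 1.

1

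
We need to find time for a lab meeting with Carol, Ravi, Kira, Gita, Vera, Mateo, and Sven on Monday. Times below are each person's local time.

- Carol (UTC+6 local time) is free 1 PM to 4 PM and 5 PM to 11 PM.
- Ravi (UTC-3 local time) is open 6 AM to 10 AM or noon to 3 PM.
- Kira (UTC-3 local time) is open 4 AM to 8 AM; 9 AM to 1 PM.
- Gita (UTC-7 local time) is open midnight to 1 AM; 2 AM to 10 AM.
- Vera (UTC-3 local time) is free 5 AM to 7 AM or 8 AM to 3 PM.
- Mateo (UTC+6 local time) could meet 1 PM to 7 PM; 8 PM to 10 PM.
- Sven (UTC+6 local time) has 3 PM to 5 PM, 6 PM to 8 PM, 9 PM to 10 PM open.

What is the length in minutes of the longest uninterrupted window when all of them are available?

Carol in UTC: 07:00-10:00, 11:00-17:00 (subtract 6h to convert from UTC+6).
Ravi in UTC: 09:00-13:00, 15:00-18:00 (add 3h to convert from UTC-3).
Kira in UTC: 07:00-11:00, 12:00-16:00 (add 3h to convert from UTC-3).
Gita in UTC: 07:00-08:00, 09:00-17:00 (add 7h to convert from UTC-7).
Vera in UTC: 08:00-10:00, 11:00-18:00 (add 3h to convert from UTC-3).
Mateo in UTC: 07:00-13:00, 14:00-16:00 (subtract 6h to convert from UTC+6).
Sven in UTC: 09:00-11:00, 12:00-14:00, 15:00-16:00 (subtract 6h to convert from UTC+6).
Carol ∩ Ravi: 09:00-10:00, 11:00-13:00, 15:00-17:00.
Carol ∩ Ravi ∩ Kira: 09:00-10:00, 12:00-13:00, 15:00-16:00.
Carol ∩ Ravi ∩ Kira ∩ Gita: 09:00-10:00, 12:00-13:00, 15:00-16:00.
Carol ∩ Ravi ∩ Kira ∩ Gita ∩ Vera: 09:00-10:00, 12:00-13:00, 15:00-16:00.
Carol ∩ Ravi ∩ Kira ∩ Gita ∩ Vera ∩ Mateo: 09:00-10:00, 12:00-13:00, 15:00-16:00.
Carol ∩ Ravi ∩ Kira ∩ Gita ∩ Vera ∩ Mateo ∩ Sven: 09:00-10:00, 12:00-13:00, 15:00-16:00.
So the common availability across everyone is 09:00-10:00, 12:00-13:00, 15:00-16:00.
The longest is 09:00-10:00 at 60 minutes.

60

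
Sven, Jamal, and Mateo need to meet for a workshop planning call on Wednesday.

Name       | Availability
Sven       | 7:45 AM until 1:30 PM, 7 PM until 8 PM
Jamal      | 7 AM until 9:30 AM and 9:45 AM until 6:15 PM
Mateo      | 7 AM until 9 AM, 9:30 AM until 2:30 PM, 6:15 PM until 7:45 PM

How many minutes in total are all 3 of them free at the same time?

300

Sven ∩ Jamal: 07:45-09:30, 09:45-13:30.
Sven ∩ Jamal ∩ Mateo: 07:45-09:00, 09:45-13:30.
So the common availability across everyone is 07:45-09:00, 09:45-13:30.
Summing the common windows: 75 + 225 = 300 minutes.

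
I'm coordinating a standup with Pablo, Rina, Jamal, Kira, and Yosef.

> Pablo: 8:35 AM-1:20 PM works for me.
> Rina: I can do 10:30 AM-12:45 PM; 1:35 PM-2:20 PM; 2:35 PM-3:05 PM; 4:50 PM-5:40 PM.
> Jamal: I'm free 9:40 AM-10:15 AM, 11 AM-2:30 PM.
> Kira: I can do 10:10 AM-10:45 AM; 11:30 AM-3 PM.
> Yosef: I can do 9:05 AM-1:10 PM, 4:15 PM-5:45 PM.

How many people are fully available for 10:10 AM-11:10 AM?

2

Pablo and Yosef can make the full 10:10-11:10 slot — that's 2.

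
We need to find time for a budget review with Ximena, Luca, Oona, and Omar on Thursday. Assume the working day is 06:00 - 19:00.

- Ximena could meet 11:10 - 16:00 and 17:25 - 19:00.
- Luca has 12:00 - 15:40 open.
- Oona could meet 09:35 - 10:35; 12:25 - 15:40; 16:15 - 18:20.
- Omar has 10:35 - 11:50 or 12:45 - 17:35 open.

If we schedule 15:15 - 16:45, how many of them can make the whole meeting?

Omar can make the full 15:15-16:45 slot — that's 1.

1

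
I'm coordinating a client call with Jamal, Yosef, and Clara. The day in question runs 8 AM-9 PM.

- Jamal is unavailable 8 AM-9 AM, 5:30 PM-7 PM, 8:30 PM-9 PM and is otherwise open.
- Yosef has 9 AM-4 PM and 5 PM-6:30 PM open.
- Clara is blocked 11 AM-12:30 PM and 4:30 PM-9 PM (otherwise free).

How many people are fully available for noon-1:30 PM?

Jamal free: 09:00-17:30, 19:00-20:30 (invert busy blocks within the working day).
Yosef free: 09:00-16:00, 17:00-18:30.
Clara free: 08:00-11:00, 12:30-16:30 (invert busy blocks within the working day).
Jamal and Yosef can make the full 12:00-13:30 slot — that's 2.

2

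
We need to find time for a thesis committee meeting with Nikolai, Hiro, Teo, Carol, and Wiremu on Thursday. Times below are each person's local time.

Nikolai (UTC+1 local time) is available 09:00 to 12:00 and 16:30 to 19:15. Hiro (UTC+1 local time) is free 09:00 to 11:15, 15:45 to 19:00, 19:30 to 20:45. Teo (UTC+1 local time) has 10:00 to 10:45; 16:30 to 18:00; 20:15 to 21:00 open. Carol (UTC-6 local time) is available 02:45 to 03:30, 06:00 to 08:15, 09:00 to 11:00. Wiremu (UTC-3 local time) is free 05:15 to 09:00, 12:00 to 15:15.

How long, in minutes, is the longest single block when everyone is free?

90

Nikolai in UTC: 08:00-11:00, 15:30-18:15 (subtract 1h to convert from UTC+1).
Hiro in UTC: 08:00-10:15, 14:45-18:00, 18:30-19:45 (subtract 1h to convert from UTC+1).
Teo in UTC: 09:00-09:45, 15:30-17:00, 19:15-20:00 (subtract 1h to convert from UTC+1).
Carol in UTC: 08:45-09:30, 12:00-14:15, 15:00-17:00 (add 6h to convert from UTC-6).
Wiremu in UTC: 08:15-12:00, 15:00-18:15 (add 3h to convert from UTC-3).
Nikolai ∩ Hiro: 08:00-10:15, 15:30-18:00.
Nikolai ∩ Hiro ∩ Teo: 09:00-09:45, 15:30-17:00.
Nikolai ∩ Hiro ∩ Teo ∩ Carol: 09:00-09:30, 15:30-17:00.
Nikolai ∩ Hiro ∩ Teo ∩ Carol ∩ Wiremu: 09:00-09:30, 15:30-17:00.
Those are the intersection windows.
The longest is 15:30-17:00 at 90 minutes.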